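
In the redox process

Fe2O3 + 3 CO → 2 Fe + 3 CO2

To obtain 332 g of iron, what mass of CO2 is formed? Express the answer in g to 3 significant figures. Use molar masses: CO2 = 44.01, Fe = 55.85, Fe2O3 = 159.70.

392 g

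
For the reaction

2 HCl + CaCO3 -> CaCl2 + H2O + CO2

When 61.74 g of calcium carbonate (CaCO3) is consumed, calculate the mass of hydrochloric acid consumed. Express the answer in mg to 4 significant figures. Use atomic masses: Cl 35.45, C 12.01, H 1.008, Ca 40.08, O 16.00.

44980 mg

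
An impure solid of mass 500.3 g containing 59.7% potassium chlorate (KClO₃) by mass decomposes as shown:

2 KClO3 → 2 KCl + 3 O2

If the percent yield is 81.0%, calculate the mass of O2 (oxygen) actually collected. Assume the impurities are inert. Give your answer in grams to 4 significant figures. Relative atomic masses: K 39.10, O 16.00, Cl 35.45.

94.76 g

Pure KClO3 available = 500.3 g × 0.597 = 298.68 g.
M(KClO3) = 39.10 + 35.45 + 3(16.00) = 122.55 g/mol.
M(O2) = 2(16.00) = 32.00 g/mol.
n(KClO3) = 298.68 g / 122.55 g/mol = 2.4372 mol.
From the equation the KClO3:O2 mole ratio is 2:3, so n(O2) = 2.4372 × 3/2 = 3.6558 mol.
Mass of O2 = 3.6558 mol × 32.00 g/mol = 116.99 g.
Actual mass collected = 116.99 g × 0.810 = 94.758 g.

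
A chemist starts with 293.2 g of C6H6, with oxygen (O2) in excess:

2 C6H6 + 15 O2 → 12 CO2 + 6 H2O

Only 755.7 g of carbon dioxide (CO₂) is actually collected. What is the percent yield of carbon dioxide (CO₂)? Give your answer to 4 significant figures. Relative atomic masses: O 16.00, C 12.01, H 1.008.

M(C6H6) = 6(12.01) + 6(1.008) = 78.108 g/mol.
M(CO2) = 12.01 + 2(16.00) = 44.01 g/mol.
n(C6H6) = 293.20 g / 78.108 g/mol = 3.7538 mol.
From the equation the C6H6:CO2 mole ratio is 2:12, so n(CO2) = 3.7538 × 12/2 = 22.523 mol.
Mass of CO2 = 22.523 mol × 44.01 g/mol = 991.22 g.
This is the theoretical yield. Percent yield = 755.7 g / 991.22 g × 100% = 76.239%.

76.24 %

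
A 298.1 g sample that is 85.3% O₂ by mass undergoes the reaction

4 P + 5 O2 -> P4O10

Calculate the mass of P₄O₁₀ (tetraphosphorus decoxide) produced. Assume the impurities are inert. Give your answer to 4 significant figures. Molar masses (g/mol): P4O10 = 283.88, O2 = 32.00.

451.2 g

Mass of pure O2 = 298.1 g × 0.853 = 254.28 g.
n(O2) = 254.28 g / 32.00 g/mol = 7.9462 mol.
From the equation the O2:P4O10 mole ratio is 5:1, so n(P4O10) = 7.9462 × 1/5 = 1.5892 mol.
Mass of P4O10 = 1.5892 mol × 283.88 g/mol = 451.16 g.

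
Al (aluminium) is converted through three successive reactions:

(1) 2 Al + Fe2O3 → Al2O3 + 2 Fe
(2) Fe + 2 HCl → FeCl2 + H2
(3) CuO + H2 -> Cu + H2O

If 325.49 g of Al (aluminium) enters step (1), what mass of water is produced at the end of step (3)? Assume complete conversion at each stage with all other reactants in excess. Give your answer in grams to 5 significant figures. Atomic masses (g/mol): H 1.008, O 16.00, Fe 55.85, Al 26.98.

M(Al) = 26.98 g/mol.
M(H2O) = 2(1.008) + 16.00 = 18.016 g/mol.
n(Al) = 325.49 / 26.98 = 12.0641 mol.
Reaction (1): Al→Fe ratio 2:2 ⇒ n(Fe) = 12.0641 mol.
Reaction (2): Fe→H2 ratio 1:1 ⇒ n(H2) = 12.0641 mol.
Reaction (3): H2→H2O ratio 1:1 ⇒ n(H2O) = 12.0641 mol.
Mass of H2O = 12.0641 × 18.016 = 217.347 g.

217.35 g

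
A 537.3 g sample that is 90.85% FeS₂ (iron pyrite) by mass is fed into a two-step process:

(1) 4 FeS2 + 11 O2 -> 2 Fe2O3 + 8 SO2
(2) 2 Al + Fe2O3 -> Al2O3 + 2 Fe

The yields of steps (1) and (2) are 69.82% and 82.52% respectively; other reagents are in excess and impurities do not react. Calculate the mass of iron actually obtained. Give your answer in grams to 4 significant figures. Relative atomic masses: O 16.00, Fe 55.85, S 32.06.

Pure FeS2 = 537.3 × 0.9085 = 488.14 g.
M(FeS2) = 55.85 + 2(32.06) = 119.97 g/mol.
M(Fe) = 55.85 g/mol.
n(FeS2) = 488.14 / 119.97 = 4.0688 mol.
Step 1 (FeS2:Fe2O3 = 4:2): theoretical n(Fe2O3) = 2.0344 mol; at 69.82% yield, n(Fe2O3) = 1.4204 mol.
Step 2 (Fe2O3:Fe = 1:2): theoretical n(Fe) = 2.8409 mol, so theoretical mass = 2.8409 × 55.85 = 158.66 g.
At 82.52% yield, actual mass of Fe = 158.66 × 0.8252 = 130.93 g.

130.9 g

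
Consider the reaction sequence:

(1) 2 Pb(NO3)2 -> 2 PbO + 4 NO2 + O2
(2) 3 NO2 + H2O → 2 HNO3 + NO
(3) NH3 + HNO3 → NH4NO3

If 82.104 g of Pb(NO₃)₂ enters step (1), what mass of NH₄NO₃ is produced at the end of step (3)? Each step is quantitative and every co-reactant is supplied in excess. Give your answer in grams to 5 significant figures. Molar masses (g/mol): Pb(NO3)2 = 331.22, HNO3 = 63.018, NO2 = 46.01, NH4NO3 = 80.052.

n(Pb(NO3)2) = 82.104 / 331.22 = 0.247884 mol.
Reaction (1): Pb(NO3)2→NO2 ratio 2:4 ⇒ n(NO2) = 0.495767 mol.
Reaction (2): NO2→HNO3 ratio 3:2 ⇒ n(HNO3) = 0.330511 mol.
Reaction (3): HNO3→NH4NO3 ratio 1:1 ⇒ n(NH4NO3) = 0.330511 mol.
Mass of NH4NO3 = 0.330511 × 80.052 = 26.4581 g.

26.458 g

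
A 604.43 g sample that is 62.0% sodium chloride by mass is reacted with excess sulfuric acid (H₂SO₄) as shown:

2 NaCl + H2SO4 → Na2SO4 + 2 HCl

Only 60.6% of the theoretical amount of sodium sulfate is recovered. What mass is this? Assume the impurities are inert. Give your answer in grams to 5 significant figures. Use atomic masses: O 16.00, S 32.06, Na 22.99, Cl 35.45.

Pure NaCl available = 604.43 g × 0.620 = 374.747 g.
M(NaCl) = 22.99 + 35.45 = 58.44 g/mol.
M(Na2SO4) = 2(22.99) + 32.06 + 4(16.00) = 142.04 g/mol.
n(NaCl) = 374.747 g / 58.44 g/mol = 6.41250 mol.
From the equation the NaCl:Na2SO4 mole ratio is 2:1, so n(Na2SO4) = 6.41250 × 1/2 = 3.20625 mol.
Mass of Na2SO4 = 3.20625 mol × 142.04 g/mol = 455.416 g.
Actual mass collected = 455.416 g × 0.606 = 275.982 g.

275.98 g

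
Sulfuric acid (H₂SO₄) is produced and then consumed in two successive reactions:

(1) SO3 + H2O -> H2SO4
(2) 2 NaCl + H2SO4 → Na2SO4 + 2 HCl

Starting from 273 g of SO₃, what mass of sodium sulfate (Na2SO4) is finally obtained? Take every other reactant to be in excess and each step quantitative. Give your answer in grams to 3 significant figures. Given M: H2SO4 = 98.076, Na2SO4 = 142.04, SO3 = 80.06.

n(SO3) = 273.0 / 80.06 = 3.410 mol.
Step 1 gives a 1:1 ratio of SO3 to H2SO4, so n(H2SO4) = 3.410 mol.
In step 2 the H2SO4:Na2SO4 ratio is 1:1, so n(Na2SO4) = 3.410 mol.
Mass of Na2SO4 = 3.410 × 142.04 = 484.3 g.

484 g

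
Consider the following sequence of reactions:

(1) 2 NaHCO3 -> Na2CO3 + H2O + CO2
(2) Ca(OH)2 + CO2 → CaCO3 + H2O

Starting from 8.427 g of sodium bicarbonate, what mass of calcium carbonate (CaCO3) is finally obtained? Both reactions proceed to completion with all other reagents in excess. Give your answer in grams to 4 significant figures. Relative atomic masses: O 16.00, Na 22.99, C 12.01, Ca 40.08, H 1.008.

M(NaHCO3) = 22.99 + 1.008 + 12.01 + 3(16.00) = 84.008 g/mol.
M(CaCO3) = 40.08 + 12.01 + 3(16.00) = 100.09 g/mol.
n(NaHCO3) = 8.4270 / 84.008 = 0.10031 mol.
Step 1 gives a 2:1 ratio of NaHCO3 to CO2, so n(CO2) = 0.050156 mol.
In step 2 the CO2:CaCO3 ratio is 1:1, so n(CaCO3) = 0.050156 mol.
Mass of CaCO3 = 0.050156 × 100.09 = 5.0201 g.

5.020 g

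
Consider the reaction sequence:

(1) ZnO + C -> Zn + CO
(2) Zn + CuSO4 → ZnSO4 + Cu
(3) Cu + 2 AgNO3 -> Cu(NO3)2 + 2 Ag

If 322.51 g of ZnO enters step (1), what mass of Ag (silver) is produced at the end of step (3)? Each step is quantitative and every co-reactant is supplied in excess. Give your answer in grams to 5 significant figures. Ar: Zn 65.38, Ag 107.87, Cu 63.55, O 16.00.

M(ZnO) = 65.38 + 16.00 = 81.38 g/mol.
M(Ag) = 107.87 g/mol.
n(ZnO) = 322.51 / 81.38 = 3.96301 mol.
Reaction (1): ZnO→Zn ratio 1:1 ⇒ n(Zn) = 3.96301 mol.
Reaction (2): Zn→Cu ratio 1:1 ⇒ n(Cu) = 3.96301 mol.
Reaction (3): Cu→Ag ratio 1:2 ⇒ n(Ag) = 7.92603 mol.
Mass of Ag = 7.92603 × 107.87 = 854.980 g.

854.98 g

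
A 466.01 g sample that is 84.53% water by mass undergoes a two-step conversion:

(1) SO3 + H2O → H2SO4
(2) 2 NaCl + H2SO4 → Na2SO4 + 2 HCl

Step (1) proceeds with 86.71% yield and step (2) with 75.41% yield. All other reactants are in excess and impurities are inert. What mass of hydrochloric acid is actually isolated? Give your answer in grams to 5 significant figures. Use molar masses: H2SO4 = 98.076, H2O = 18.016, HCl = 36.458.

1042.5 g

Pure H2O = 466.01 × 0.8453 = 393.918 g.
n(H2O) = 393.918 / 18.016 = 21.8649 mol.
Step 1 (H2O:H2SO4 = 1:1): theoretical n(H2SO4) = 21.8649 mol; at 86.71% yield, n(H2SO4) = 18.9591 mol.
Step 2 (H2SO4:HCl = 1:2): theoretical n(HCl) = 37.9181 mol, so theoretical mass = 37.9181 × 36.458 = 1382.42 g.
At 75.41% yield, actual mass of HCl = 1382.42 × 0.7541 = 1042.48 g.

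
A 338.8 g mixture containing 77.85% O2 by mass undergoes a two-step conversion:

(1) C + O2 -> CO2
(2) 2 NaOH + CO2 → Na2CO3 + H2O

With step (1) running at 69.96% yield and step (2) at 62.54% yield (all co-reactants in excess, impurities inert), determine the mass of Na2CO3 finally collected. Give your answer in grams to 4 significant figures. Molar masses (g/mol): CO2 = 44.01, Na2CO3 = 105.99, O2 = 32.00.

382.2 g

Pure O2 = 338.8 × 0.7785 = 263.76 g.
n(O2) = 263.76 / 32.00 = 8.2424 mol.
Step 1 (O2:CO2 = 1:1): theoretical n(CO2) = 8.2424 mol; at 69.96% yield, n(CO2) = 5.7664 mol.
Step 2 (CO2:Na2CO3 = 1:1): theoretical n(Na2CO3) = 5.7664 mol, so theoretical mass = 5.7664 × 105.99 = 611.18 g.
At 62.54% yield, actual mass of Na2CO3 = 611.18 × 0.6254 = 382.23 g.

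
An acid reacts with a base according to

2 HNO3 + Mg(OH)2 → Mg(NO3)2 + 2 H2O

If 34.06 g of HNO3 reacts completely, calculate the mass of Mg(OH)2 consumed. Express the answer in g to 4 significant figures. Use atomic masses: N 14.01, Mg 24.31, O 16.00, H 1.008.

M(HNO3) = 1.008 + 14.01 + 3(16.00) = 63.018 g/mol.
M(Mg(OH)2) = 24.31 + 2(16.00) + 2(1.008) = 58.326 g/mol.
n(HNO3) = 34.060 g / 63.018 g/mol = 0.54048 mol.
From the equation the HNO3:Mg(OH)2 mole ratio is 2:1, so n(Mg(OH)2) = 0.54048 × 1/2 = 0.27024 mol.
Mass of Mg(OH)2 = 0.27024 mol × 58.326 g/mol = 15.762 g.

15.76 g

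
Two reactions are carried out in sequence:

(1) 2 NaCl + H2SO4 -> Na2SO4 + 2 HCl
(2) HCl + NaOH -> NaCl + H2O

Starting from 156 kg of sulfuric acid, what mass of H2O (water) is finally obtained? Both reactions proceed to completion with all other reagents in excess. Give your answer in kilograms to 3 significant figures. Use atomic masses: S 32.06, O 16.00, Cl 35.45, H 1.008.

M(H2SO4) = 2(1.008) + 32.06 + 4(16.00) = 98.076 g/mol.
M(H2O) = 2(1.008) + 16.00 = 18.016 g/mol.
156 kg = 156000 g.
n(H2SO4) = 156000 / 98.076 = 1591 mol.
Step 1 gives a 1:2 ratio of H2SO4 to HCl, so n(HCl) = 3181 mol.
In step 2 the HCl:H2O ratio is 1:1, so n(H2O) = 3181 mol.
Mass of H2O = 3181 × 18.016 = 57310 g = 57.3 kg.

57.3 kg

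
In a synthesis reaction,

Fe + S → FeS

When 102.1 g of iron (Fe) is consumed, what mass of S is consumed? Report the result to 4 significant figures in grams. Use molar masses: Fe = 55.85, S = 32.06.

n(Fe) = 102.10 g / 55.85 g/mol = 1.8281 mol.
From the equation the Fe:S mole ratio is 1:1, so n(S) = 1.8281 × 1/1 = 1.8281 mol.
Mass of S = 1.8281 mol × 32.06 g/mol = 58.609 g.

58.61 g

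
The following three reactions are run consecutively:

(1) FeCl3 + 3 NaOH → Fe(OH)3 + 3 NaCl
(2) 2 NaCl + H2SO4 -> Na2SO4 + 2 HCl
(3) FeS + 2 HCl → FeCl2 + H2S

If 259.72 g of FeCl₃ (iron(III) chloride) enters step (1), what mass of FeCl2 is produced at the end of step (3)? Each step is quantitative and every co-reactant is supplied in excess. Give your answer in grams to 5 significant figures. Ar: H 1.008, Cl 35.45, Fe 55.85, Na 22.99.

304.43 g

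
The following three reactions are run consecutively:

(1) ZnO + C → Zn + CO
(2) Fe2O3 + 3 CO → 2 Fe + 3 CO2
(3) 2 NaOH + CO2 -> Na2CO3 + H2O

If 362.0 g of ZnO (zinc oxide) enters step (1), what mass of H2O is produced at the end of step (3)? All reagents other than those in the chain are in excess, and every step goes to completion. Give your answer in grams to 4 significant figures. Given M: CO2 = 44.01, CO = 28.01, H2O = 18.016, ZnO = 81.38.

80.14 g

n(ZnO) = 362.0 / 81.38 = 4.4483 mol.
Reaction (1): ZnO→CO ratio 1:1 ⇒ n(CO) = 4.4483 mol.
Reaction (2): CO→CO2 ratio 3:3 ⇒ n(CO2) = 4.4483 mol.
Reaction (3): CO2→H2O ratio 1:1 ⇒ n(H2O) = 4.4483 mol.
Mass of H2O = 4.4483 × 18.016 = 80.140 g.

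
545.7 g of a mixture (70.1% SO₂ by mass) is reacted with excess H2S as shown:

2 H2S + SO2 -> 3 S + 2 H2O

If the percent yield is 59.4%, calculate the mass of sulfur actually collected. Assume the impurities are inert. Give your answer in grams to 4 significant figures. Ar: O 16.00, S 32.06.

341.2 g

Pure SO2 available = 545.7 g × 0.701 = 382.54 g.
M(SO2) = 32.06 + 2(16.00) = 64.06 g/mol.
M(S) = 32.06 g/mol.
n(SO2) = 382.54 g / 64.06 g/mol = 5.9715 mol.
From the equation the SO2:S mole ratio is 1:3, so n(S) = 5.9715 × 3/1 = 17.915 mol.
Mass of S = 17.915 mol × 32.06 g/mol = 574.34 g.
Actual mass collected = 574.34 g × 0.594 = 341.16 g.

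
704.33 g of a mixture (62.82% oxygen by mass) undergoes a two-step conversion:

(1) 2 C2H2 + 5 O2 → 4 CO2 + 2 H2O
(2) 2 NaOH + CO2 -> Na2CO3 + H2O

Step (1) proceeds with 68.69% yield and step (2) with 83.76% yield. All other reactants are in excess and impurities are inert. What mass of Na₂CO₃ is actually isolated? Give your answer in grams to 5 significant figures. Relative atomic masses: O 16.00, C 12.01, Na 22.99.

Pure O2 = 704.33 × 0.6282 = 442.460 g.
M(O2) = 2(16.00) = 32.00 g/mol.
M(Na2CO3) = 2(22.99) + 12.01 + 3(16.00) = 105.99 g/mol.
n(O2) = 442.460 / 32.00 = 13.8269 mol.
Step 1 (O2:CO2 = 5:4): theoretical n(CO2) = 11.0615 mol; at 68.69% yield, n(CO2) = 7.59815 mol.
Step 2 (CO2:Na2CO3 = 1:1): theoretical n(Na2CO3) = 7.59815 mol, so theoretical mass = 7.59815 × 105.99 = 805.328 g.
At 83.76% yield, actual mass of Na2CO3 = 805.328 × 0.8376 = 674.542 g.

674.54 g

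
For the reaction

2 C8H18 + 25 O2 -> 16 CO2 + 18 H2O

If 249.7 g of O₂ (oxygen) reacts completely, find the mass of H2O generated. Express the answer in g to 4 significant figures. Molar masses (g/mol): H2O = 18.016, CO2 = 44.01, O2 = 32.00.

101.2 g

n(O2) = 249.70 g / 32.00 g/mol = 7.8031 mol.
From the equation the O2:H2O mole ratio is 25:18, so n(H2O) = 7.8031 × 18/25 = 5.6182 mol.
Mass of H2O = 5.6182 mol × 18.016 g/mol = 101.22 g.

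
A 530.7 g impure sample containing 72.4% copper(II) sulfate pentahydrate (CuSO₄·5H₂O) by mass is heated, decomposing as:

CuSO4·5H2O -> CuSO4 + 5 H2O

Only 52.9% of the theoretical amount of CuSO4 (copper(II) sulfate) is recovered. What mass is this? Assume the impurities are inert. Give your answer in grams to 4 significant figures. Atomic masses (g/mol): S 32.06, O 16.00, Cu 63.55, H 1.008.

Pure CuSO4·5H2O available = 530.7 g × 0.724 = 384.23 g.
M(CuSO4·5H2O) = 63.55 + 32.06 + 9(16.00) + 10(1.008) = 249.69 g/mol.
M(CuSO4) = 63.55 + 32.06 + 4(16.00) = 159.61 g/mol.
n(CuSO4·5H2O) = 384.23 g / 249.69 g/mol = 1.5388 mol.
From the equation the CuSO4·5H2O:CuSO4 mole ratio is 1:1, so n(CuSO4) = 1.5388 × 1/1 = 1.5388 mol.
Mass of CuSO4 = 1.5388 mol × 159.61 g/mol = 245.61 g.
Actual mass collected = 245.61 g × 0.529 = 129.93 g.

129.9 g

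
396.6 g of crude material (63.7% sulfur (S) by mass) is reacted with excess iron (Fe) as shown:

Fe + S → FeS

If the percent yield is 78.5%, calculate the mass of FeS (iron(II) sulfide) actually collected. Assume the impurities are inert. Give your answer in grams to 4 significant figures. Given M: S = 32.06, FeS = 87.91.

543.8 g

Pure S available = 396.6 g × 0.637 = 252.63 g.
n(S) = 252.63 g / 32.06 g/mol = 7.8800 mol.
From the equation the S:FeS mole ratio is 1:1, so n(FeS) = 7.8800 × 1/1 = 7.8800 mol.
Mass of FeS = 7.8800 mol × 87.91 g/mol = 692.73 g.
Actual mass collected = 692.73 g × 0.785 = 543.80 g.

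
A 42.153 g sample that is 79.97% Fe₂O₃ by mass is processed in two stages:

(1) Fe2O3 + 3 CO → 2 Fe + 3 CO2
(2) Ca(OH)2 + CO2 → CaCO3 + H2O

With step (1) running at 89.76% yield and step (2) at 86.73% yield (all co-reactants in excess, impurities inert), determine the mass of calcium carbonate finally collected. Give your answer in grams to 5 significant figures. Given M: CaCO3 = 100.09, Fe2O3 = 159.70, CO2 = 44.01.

Pure Fe2O3 = 42.153 × 0.7997 = 33.7098 g.
n(Fe2O3) = 33.7098 / 159.70 = 0.211082 mol.
Step 1 (Fe2O3:CO2 = 1:3): theoretical n(CO2) = 0.633245 mol; at 89.76% yield, n(CO2) = 0.568401 mol.
Step 2 (CO2:CaCO3 = 1:1): theoretical n(CaCO3) = 0.568401 mol, so theoretical mass = 0.568401 × 100.09 = 56.8912 g.
At 86.73% yield, actual mass of CaCO3 = 56.8912 × 0.8673 = 49.3418 g.

49.342 g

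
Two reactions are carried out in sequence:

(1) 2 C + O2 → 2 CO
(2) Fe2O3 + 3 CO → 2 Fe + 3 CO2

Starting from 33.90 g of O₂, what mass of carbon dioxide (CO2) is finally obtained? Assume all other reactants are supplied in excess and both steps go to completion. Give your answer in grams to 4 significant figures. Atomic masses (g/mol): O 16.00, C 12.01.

93.25 g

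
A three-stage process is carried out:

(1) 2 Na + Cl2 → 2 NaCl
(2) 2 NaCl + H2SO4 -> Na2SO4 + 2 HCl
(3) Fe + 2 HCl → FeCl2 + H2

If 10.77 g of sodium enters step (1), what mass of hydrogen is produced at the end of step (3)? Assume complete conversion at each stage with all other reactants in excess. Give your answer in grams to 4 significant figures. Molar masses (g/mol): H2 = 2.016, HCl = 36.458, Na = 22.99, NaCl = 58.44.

n(Na) = 10.77 / 22.99 = 0.46846 mol.
Reaction (1): Na→NaCl ratio 2:2 ⇒ n(NaCl) = 0.46846 mol.
Reaction (2): NaCl→HCl ratio 2:2 ⇒ n(HCl) = 0.46846 mol.
Reaction (3): HCl→H2 ratio 2:1 ⇒ n(H2) = 0.23423 mol.
Mass of H2 = 0.23423 × 2.016 = 0.47221 g.

0.4722 g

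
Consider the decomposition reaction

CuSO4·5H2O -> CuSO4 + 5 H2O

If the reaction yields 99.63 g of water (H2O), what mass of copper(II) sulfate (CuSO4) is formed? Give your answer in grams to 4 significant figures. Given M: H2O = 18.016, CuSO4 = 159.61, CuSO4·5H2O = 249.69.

n(H2O) = 99.630 g / 18.016 g/mol = 5.5301 mol.
From the equation the H2O:CuSO4 mole ratio is 5:1, so n(CuSO4) = 5.5301 × 1/5 = 1.1060 mol.
Mass of CuSO4 = 1.1060 mol × 159.61 g/mol = 176.53 g.

176.5 g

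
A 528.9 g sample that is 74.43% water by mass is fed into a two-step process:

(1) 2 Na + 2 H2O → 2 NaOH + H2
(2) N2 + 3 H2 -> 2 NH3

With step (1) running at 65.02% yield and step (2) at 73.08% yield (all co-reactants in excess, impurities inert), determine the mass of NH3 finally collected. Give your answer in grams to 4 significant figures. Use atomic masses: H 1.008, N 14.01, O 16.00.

58.95 g

Pure H2O = 528.9 × 0.7443 = 393.66 g.
M(H2O) = 2(1.008) + 16.00 = 18.016 g/mol.
M(NH3) = 14.01 + 3(1.008) = 17.034 g/mol.
n(H2O) = 393.66 / 18.016 = 21.851 mol.
Step 1 (H2O:H2 = 2:1): theoretical n(H2) = 10.925 mol; at 65.02% yield, n(H2) = 7.1036 mol.
Step 2 (H2:NH3 = 3:2): theoretical n(NH3) = 4.7358 mol, so theoretical mass = 4.7358 × 17.034 = 80.669 g.
At 73.08% yield, actual mass of NH3 = 80.669 × 0.7308 = 58.953 g.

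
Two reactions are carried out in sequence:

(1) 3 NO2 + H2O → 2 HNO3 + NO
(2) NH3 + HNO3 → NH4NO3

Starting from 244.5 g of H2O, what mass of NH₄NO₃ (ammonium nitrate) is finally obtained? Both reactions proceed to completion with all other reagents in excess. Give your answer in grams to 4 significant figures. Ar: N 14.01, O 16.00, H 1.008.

2173 g

M(H2O) = 2(1.008) + 16.00 = 18.016 g/mol.
M(NH4NO3) = 2(14.01) + 4(1.008) + 3(16.00) = 80.052 g/mol.
n(H2O) = 244.50 / 18.016 = 13.571 mol.
Step 1 gives a 1:2 ratio of H2O to HNO3, so n(HNO3) = 27.143 mol.
In step 2 the HNO3:NH4NO3 ratio is 1:1, so n(NH4NO3) = 27.143 mol.
Mass of NH4NO3 = 27.143 × 80.052 = 2172.8 g.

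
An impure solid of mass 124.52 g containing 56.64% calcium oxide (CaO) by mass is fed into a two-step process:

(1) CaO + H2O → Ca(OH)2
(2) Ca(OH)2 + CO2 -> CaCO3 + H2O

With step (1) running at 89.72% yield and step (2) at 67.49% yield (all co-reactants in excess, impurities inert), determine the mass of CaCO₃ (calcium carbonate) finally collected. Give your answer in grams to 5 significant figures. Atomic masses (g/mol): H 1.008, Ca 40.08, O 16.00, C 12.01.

76.221 g

Pure CaO = 124.52 × 0.5664 = 70.5281 g.
M(CaO) = 40.08 + 16.00 = 56.08 g/mol.
M(CaCO3) = 40.08 + 12.01 + 3(16.00) = 100.09 g/mol.
n(CaO) = 70.5281 / 56.08 = 1.25763 mol.
Step 1 (CaO:Ca(OH)2 = 1:1): theoretical n(Ca(OH)2) = 1.25763 mol; at 89.72% yield, n(Ca(OH)2) = 1.12835 mol.
Step 2 (Ca(OH)2:CaCO3 = 1:1): theoretical n(CaCO3) = 1.12835 mol, so theoretical mass = 1.12835 × 100.09 = 112.936 g.
At 67.49% yield, actual mass of CaCO3 = 112.936 × 0.6749 = 76.2208 g.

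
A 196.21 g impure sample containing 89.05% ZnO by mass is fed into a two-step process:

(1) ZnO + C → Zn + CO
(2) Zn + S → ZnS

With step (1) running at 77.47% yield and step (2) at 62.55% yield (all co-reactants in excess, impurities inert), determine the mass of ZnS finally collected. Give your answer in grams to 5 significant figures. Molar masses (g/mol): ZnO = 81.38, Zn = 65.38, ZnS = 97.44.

Pure ZnO = 196.21 × 0.8905 = 174.725 g.
n(ZnO) = 174.725 / 81.38 = 2.14703 mol.
Step 1 (ZnO:Zn = 1:1): theoretical n(Zn) = 2.14703 mol; at 77.47% yield, n(Zn) = 1.66330 mol.
Step 2 (Zn:ZnS = 1:1): theoretical n(ZnS) = 1.66330 mol, so theoretical mass = 1.66330 × 97.44 = 162.072 g.
At 62.55% yield, actual mass of ZnS = 162.072 × 0.6255 = 101.376 g.

101.38 g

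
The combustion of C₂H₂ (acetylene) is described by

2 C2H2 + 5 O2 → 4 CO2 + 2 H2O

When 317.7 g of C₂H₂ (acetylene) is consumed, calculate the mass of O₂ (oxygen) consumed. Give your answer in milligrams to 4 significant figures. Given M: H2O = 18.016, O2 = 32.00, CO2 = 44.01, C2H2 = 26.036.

n(C2H2) = 317.70 g / 26.036 g/mol = 12.202 mol.
From the equation the C2H2:O2 mole ratio is 2:5, so n(O2) = 12.202 × 5/2 = 30.506 mol.
Mass of O2 = 30.506 mol × 32.00 g/mol = 976.19 g.
Converting to mg: 976.19 g = 976200 mg.

976200 mg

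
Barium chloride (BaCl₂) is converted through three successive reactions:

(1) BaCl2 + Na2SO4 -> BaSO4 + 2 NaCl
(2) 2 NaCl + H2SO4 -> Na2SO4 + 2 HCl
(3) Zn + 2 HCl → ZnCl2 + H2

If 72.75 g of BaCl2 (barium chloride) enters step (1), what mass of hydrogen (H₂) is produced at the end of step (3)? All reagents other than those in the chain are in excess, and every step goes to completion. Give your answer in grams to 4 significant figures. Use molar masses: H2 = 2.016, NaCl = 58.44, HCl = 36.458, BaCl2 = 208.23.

n(BaCl2) = 72.75 / 208.23 = 0.34937 mol.
Reaction (1): BaCl2→NaCl ratio 1:2 ⇒ n(NaCl) = 0.69875 mol.
Reaction (2): NaCl→HCl ratio 2:2 ⇒ n(HCl) = 0.69875 mol.
Reaction (3): HCl→H2 ratio 2:1 ⇒ n(H2) = 0.34937 mol.
Mass of H2 = 0.34937 × 2.016 = 0.70434 g.

0.7043 g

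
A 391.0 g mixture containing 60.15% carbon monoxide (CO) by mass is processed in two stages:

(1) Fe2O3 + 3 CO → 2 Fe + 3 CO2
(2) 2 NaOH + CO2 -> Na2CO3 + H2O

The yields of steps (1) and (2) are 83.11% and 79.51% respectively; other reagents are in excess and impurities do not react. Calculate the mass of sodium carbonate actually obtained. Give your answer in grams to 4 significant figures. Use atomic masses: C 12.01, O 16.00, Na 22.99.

588.1 g

Pure CO = 391.0 × 0.6015 = 235.19 g.
M(CO) = 12.01 + 16.00 = 28.01 g/mol.
M(Na2CO3) = 2(22.99) + 12.01 + 3(16.00) = 105.99 g/mol.
n(CO) = 235.19 / 28.01 = 8.3965 mol.
Step 1 (CO:CO2 = 3:3): theoretical n(CO2) = 8.3965 mol; at 83.11% yield, n(CO2) = 6.9783 mol.
Step 2 (CO2:Na2CO3 = 1:1): theoretical n(Na2CO3) = 6.9783 mol, so theoretical mass = 6.9783 × 105.99 = 739.64 g.
At 79.51% yield, actual mass of Na2CO3 = 739.64 × 0.7951 = 588.08 g.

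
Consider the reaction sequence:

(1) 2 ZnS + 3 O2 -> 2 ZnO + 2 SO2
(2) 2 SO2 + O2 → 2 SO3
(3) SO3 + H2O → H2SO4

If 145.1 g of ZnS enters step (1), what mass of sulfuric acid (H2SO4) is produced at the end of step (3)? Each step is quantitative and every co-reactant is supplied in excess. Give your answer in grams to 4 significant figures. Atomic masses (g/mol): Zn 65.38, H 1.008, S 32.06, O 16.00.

M(ZnS) = 65.38 + 32.06 = 97.44 g/mol.
M(H2SO4) = 2(1.008) + 32.06 + 4(16.00) = 98.076 g/mol.
n(ZnS) = 145.1 / 97.44 = 1.4891 mol.
Reaction (1): ZnS→SO2 ratio 2:2 ⇒ n(SO2) = 1.4891 mol.
Reaction (2): SO2→SO3 ratio 2:2 ⇒ n(SO3) = 1.4891 mol.
Reaction (3): SO3→H2SO4 ratio 1:1 ⇒ n(H2SO4) = 1.4891 mol.
Mass of H2SO4 = 1.4891 × 98.076 = 146.05 g.

146.0 g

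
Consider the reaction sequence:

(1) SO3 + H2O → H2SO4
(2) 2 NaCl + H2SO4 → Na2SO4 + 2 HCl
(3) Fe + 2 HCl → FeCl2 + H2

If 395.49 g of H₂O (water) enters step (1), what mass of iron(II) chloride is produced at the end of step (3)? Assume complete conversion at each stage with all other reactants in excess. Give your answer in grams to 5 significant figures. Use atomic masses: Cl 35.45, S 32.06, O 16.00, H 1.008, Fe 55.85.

M(H2O) = 2(1.008) + 16.00 = 18.016 g/mol.
M(FeCl2) = 55.85 + 2(35.45) = 126.75 g/mol.
n(H2O) = 395.49 / 18.016 = 21.9522 mol.
Reaction (1): H2O→H2SO4 ratio 1:1 ⇒ n(H2SO4) = 21.9522 mol.
Reaction (2): H2SO4→HCl ratio 1:2 ⇒ n(HCl) = 43.9043 mol.
Reaction (3): HCl→FeCl2 ratio 2:1 ⇒ n(FeCl2) = 21.9522 mol.
Mass of FeCl2 = 21.9522 × 126.75 = 2782.44 g.

2782.4 g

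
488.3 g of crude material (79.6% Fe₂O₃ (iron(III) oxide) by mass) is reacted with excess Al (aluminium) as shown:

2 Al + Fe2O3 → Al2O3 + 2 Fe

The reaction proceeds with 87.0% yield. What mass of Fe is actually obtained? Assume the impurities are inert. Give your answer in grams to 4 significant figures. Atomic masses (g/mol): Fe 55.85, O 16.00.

Pure Fe2O3 available = 488.3 g × 0.796 = 388.69 g.
M(Fe2O3) = 2(55.85) + 3(16.00) = 159.70 g/mol.
M(Fe) = 55.85 g/mol.
n(Fe2O3) = 388.69 g / 159.70 g/mol = 2.4339 mol.
From the equation the Fe2O3:Fe mole ratio is 1:2, so n(Fe) = 2.4339 × 2/1 = 4.8677 mol.
Mass of Fe = 4.8677 mol × 55.85 g/mol = 271.86 g.
Actual mass collected = 271.86 g × 0.870 = 236.52 g.

236.5 g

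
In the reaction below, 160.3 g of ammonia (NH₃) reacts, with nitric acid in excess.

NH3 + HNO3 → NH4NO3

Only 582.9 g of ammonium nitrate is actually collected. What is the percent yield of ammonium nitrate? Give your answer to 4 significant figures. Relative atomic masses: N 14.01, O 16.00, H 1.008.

77.38 %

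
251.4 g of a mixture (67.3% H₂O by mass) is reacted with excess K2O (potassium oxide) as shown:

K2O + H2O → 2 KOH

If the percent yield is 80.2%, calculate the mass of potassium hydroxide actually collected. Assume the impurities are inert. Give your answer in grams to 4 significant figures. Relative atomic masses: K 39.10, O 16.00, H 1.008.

Pure H2O available = 251.4 g × 0.673 = 169.19 g.
M(H2O) = 2(1.008) + 16.00 = 18.016 g/mol.
M(KOH) = 39.10 + 16.00 + 1.008 = 56.108 g/mol.
n(H2O) = 169.19 g / 18.016 g/mol = 9.3912 mol.
From the equation the H2O:KOH mole ratio is 1:2, so n(KOH) = 9.3912 × 2/1 = 18.782 mol.
Mass of KOH = 18.782 mol × 56.108 g/mol = 1053.8 g.
Actual mass collected = 1053.8 g × 0.802 = 845.18 g.

845.2 g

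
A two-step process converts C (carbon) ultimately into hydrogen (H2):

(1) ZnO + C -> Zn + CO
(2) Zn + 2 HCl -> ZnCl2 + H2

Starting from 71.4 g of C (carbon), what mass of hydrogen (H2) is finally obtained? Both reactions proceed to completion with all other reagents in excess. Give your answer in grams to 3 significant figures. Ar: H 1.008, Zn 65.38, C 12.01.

12.0 g

M(C) = 12.01 g/mol.
M(H2) = 2(1.008) = 2.016 g/mol.
n(C) = 71.40 / 12.01 = 5.945 mol.
Step 1 gives a 1:1 ratio of C to Zn, so n(Zn) = 5.945 mol.
In step 2 the Zn:H2 ratio is 1:1, so n(H2) = 5.945 mol.
Mass of H2 = 5.945 × 2.016 = 11.99 g.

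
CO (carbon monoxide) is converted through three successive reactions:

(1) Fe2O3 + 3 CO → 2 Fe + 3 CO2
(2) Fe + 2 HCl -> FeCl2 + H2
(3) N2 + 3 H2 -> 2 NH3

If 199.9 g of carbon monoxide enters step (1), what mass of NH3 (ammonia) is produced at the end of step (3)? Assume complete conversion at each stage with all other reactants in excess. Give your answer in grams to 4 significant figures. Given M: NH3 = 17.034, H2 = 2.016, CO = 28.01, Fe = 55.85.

n(CO) = 199.9 / 28.01 = 7.1367 mol.
Reaction (1): CO→Fe ratio 3:2 ⇒ n(Fe) = 4.7578 mol.
Reaction (2): Fe→H2 ratio 1:1 ⇒ n(H2) = 4.7578 mol.
Reaction (3): H2→NH3 ratio 3:2 ⇒ n(NH3) = 3.1719 mol.
Mass of NH3 = 3.1719 × 17.034 = 54.030 g.

54.03 g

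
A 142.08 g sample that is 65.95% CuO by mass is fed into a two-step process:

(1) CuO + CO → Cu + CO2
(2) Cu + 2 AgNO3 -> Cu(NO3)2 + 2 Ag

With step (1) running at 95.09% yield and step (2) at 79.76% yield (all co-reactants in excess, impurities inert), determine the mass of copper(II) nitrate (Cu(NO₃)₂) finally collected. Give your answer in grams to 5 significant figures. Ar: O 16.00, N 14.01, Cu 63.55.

Pure CuO = 142.08 × 0.6595 = 93.7018 g.
M(CuO) = 63.55 + 16.00 = 79.55 g/mol.
M(Cu(NO3)2) = 63.55 + 2(14.01) + 6(16.00) = 187.57 g/mol.
n(CuO) = 93.7018 / 79.55 = 1.17790 mol.
Step 1 (CuO:Cu = 1:1): theoretical n(Cu) = 1.17790 mol; at 95.09% yield, n(Cu) = 1.12006 mol.
Step 2 (Cu:Cu(NO3)2 = 1:1): theoretical n(Cu(NO3)2) = 1.12006 mol, so theoretical mass = 1.12006 × 187.57 = 210.090 g.
At 79.76% yield, actual mass of Cu(NO3)2 = 210.090 × 0.7976 = 167.568 g.

167.57 g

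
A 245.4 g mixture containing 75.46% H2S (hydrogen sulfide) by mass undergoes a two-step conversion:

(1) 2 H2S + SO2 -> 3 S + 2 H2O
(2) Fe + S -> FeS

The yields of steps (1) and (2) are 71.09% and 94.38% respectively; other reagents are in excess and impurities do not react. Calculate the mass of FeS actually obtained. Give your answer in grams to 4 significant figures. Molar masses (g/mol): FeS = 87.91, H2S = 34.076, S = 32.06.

480.8 g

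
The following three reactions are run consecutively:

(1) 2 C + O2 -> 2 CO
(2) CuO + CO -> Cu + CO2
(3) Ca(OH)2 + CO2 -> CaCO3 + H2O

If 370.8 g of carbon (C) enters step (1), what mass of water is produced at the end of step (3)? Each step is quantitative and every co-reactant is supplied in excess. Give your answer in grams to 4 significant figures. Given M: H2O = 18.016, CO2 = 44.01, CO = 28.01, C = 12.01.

n(C) = 370.8 / 12.01 = 30.874 mol.
Reaction (1): C→CO ratio 2:2 ⇒ n(CO) = 30.874 mol.
Reaction (2): CO→CO2 ratio 1:1 ⇒ n(CO2) = 30.874 mol.
Reaction (3): CO2→H2O ratio 1:1 ⇒ n(H2O) = 30.874 mol.
Mass of H2O = 30.874 × 18.016 = 556.23 g.

556.2 g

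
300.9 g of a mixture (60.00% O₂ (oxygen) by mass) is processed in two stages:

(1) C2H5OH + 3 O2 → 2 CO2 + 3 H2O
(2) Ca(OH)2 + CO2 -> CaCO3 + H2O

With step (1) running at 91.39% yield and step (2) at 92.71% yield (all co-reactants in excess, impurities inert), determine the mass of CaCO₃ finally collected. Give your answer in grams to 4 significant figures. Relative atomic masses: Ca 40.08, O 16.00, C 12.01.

319.0 g

Pure O2 = 300.9 × 0.6000 = 180.54 g.
M(O2) = 2(16.00) = 32.00 g/mol.
M(CaCO3) = 40.08 + 12.01 + 3(16.00) = 100.09 g/mol.
n(O2) = 180.54 / 32.00 = 5.6419 mol.
Step 1 (O2:CO2 = 3:2): theoretical n(CO2) = 3.7612 mol; at 91.39% yield, n(CO2) = 3.4374 mol.
Step 2 (CO2:CaCO3 = 1:1): theoretical n(CaCO3) = 3.4374 mol, so theoretical mass = 3.4374 × 100.09 = 344.05 g.
At 92.71% yield, actual mass of CaCO3 = 344.05 × 0.9271 = 318.97 g.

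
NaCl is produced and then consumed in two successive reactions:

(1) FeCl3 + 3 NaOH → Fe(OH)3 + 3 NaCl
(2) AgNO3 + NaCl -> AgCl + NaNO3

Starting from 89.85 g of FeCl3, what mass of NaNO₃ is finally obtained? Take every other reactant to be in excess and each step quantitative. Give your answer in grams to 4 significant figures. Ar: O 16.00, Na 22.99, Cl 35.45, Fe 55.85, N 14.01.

M(FeCl3) = 55.85 + 3(35.45) = 162.20 g/mol.
M(NaNO3) = 22.99 + 14.01 + 3(16.00) = 85.00 g/mol.
n(FeCl3) = 89.850 / 162.20 = 0.55395 mol.
Step 1 gives a 1:3 ratio of FeCl3 to NaCl, so n(NaCl) = 1.6618 mol.
In step 2 the NaCl:NaNO3 ratio is 1:1, so n(NaNO3) = 1.6618 mol.
Mass of NaNO3 = 1.6618 × 85.00 = 141.26 g.

141.3 g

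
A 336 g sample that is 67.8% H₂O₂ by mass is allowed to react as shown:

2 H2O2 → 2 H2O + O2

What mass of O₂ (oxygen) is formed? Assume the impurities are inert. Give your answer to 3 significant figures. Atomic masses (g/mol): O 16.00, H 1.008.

107 g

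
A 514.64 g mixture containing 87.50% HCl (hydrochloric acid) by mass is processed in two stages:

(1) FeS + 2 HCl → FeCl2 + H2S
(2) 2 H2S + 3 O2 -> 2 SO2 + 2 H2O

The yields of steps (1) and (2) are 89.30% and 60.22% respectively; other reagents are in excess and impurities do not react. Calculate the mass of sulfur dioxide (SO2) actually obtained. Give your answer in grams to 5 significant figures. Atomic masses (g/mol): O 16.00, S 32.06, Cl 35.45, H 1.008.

212.75 g

Pure HCl = 514.64 × 0.8750 = 450.310 g.
M(HCl) = 1.008 + 35.45 = 36.458 g/mol.
M(SO2) = 32.06 + 2(16.00) = 64.06 g/mol.
n(HCl) = 450.310 / 36.458 = 12.3515 mol.
Step 1 (HCl:H2S = 2:1): theoretical n(H2S) = 6.17574 mol; at 89.30% yield, n(H2S) = 5.51493 mol.
Step 2 (H2S:SO2 = 2:2): theoretical n(SO2) = 5.51493 mol, so theoretical mass = 5.51493 × 64.06 = 353.287 g.
At 60.22% yield, actual mass of SO2 = 353.287 × 0.6022 = 212.749 g.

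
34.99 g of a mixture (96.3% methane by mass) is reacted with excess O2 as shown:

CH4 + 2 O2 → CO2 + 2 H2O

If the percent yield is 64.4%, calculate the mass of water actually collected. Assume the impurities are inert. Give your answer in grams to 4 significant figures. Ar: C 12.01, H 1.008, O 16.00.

48.74 g

Pure CH4 available = 34.99 g × 0.963 = 33.695 g.
M(CH4) = 12.01 + 4(1.008) = 16.042 g/mol.
M(H2O) = 2(1.008) + 16.00 = 18.016 g/mol.
n(CH4) = 33.695 g / 16.042 g/mol = 2.1004 mol.
From the equation the CH4:H2O mole ratio is 1:2, so n(H2O) = 2.1004 × 2/1 = 4.2009 mol.
Mass of H2O = 4.2009 mol × 18.016 g/mol = 75.683 g.
Actual mass collected = 75.683 g × 0.644 = 48.740 g.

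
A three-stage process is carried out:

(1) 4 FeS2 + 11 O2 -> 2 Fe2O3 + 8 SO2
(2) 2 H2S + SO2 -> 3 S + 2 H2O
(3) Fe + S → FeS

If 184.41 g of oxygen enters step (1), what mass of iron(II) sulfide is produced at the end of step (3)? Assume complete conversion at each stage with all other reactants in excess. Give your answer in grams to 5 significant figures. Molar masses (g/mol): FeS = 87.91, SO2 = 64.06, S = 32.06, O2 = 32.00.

1105.3 g

n(O2) = 184.41 / 32.00 = 5.76281 mol.
Reaction (1): O2→SO2 ratio 11:8 ⇒ n(SO2) = 4.19114 mol.
Reaction (2): SO2→S ratio 1:3 ⇒ n(S) = 12.5734 mol.
Reaction (3): S→FeS ratio 1:1 ⇒ n(FeS) = 12.5734 mol.
Mass of FeS = 12.5734 × 87.91 = 1105.33 g.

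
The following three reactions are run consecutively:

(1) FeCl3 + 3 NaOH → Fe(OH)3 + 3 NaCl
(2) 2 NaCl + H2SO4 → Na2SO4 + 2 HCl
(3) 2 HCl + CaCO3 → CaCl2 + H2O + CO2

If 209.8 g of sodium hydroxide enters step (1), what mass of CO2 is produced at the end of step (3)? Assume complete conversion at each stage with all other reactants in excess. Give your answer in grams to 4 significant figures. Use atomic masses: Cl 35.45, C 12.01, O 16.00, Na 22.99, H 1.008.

115.4 g

M(NaOH) = 22.99 + 16.00 + 1.008 = 39.998 g/mol.
M(CO2) = 12.01 + 2(16.00) = 44.01 g/mol.
n(NaOH) = 209.8 / 39.998 = 5.2453 mol.
Reaction (1): NaOH→NaCl ratio 3:3 ⇒ n(NaCl) = 5.2453 mol.
Reaction (2): NaCl→HCl ratio 2:2 ⇒ n(HCl) = 5.2453 mol.
Reaction (3): HCl→CO2 ratio 2:1 ⇒ n(CO2) = 2.6226 mol.
Mass of CO2 = 2.6226 × 44.01 = 115.42 g.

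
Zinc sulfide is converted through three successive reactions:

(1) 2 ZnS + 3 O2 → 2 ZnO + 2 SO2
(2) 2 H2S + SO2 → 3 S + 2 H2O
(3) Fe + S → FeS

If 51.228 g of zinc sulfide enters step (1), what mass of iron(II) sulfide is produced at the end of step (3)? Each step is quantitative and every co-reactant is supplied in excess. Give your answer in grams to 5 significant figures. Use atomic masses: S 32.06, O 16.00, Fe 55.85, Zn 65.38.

M(ZnS) = 65.38 + 32.06 = 97.44 g/mol.
M(FeS) = 55.85 + 32.06 = 87.91 g/mol.
n(ZnS) = 51.228 / 97.44 = 0.525739 mol.
Reaction (1): ZnS→SO2 ratio 2:2 ⇒ n(SO2) = 0.525739 mol.
Reaction (2): SO2→S ratio 1:3 ⇒ n(S) = 1.57722 mol.
Reaction (3): S→FeS ratio 1:1 ⇒ n(FeS) = 1.57722 mol.
Mass of FeS = 1.57722 × 87.91 = 138.653 g.

138.65 g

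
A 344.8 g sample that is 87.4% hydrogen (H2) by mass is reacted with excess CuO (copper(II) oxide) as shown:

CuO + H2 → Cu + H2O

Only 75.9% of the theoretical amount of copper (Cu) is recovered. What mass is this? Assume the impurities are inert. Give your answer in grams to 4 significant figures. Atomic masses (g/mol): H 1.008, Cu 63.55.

7210 g

Pure H2 available = 344.8 g × 0.874 = 301.36 g.
M(H2) = 2(1.008) = 2.016 g/mol.
M(Cu) = 63.55 g/mol.
n(H2) = 301.36 g / 2.016 g/mol = 149.48 mol.
From the equation the H2:Cu mole ratio is 1:1, so n(Cu) = 149.48 × 1/1 = 149.48 mol.
Mass of Cu = 149.48 mol × 63.55 g/mol = 9499.6 g.
Actual mass collected = 9499.6 g × 0.759 = 7210.2 g.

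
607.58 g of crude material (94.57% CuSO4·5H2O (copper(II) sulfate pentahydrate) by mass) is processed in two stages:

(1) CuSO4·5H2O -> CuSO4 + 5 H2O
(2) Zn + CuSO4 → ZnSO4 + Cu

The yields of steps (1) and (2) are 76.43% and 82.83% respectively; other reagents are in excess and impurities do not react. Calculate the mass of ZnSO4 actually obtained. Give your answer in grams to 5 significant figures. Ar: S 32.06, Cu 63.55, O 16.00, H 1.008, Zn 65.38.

235.19 g

Pure CuSO4·5H2O = 607.58 × 0.9457 = 574.588 g.
M(CuSO4·5H2O) = 63.55 + 32.06 + 9(16.00) + 10(1.008) = 249.69 g/mol.
M(ZnSO4) = 65.38 + 32.06 + 4(16.00) = 161.44 g/mol.
n(CuSO4·5H2O) = 574.588 / 249.69 = 2.30121 mol.
Step 1 (CuSO4·5H2O:CuSO4 = 1:1): theoretical n(CuSO4) = 2.30121 mol; at 76.43% yield, n(CuSO4) = 1.75881 mol.
Step 2 (CuSO4:ZnSO4 = 1:1): theoretical n(ZnSO4) = 1.75881 mol, so theoretical mass = 1.75881 × 161.44 = 283.943 g.
At 82.83% yield, actual mass of ZnSO4 = 283.943 × 0.8283 = 235.190 g.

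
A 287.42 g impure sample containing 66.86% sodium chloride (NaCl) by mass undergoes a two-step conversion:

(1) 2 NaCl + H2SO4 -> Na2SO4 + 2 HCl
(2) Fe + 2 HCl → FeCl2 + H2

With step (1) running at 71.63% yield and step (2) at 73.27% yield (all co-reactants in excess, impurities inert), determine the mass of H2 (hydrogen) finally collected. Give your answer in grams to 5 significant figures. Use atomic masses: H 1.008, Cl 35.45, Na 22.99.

Pure NaCl = 287.42 × 0.6686 = 192.169 g.
M(NaCl) = 22.99 + 35.45 = 58.44 g/mol.
M(H2) = 2(1.008) = 2.016 g/mol.
n(NaCl) = 192.169 / 58.44 = 3.28831 mol.
Step 1 (NaCl:HCl = 2:2): theoretical n(HCl) = 3.28831 mol; at 71.63% yield, n(HCl) = 2.35542 mol.
Step 2 (HCl:H2 = 2:1): theoretical n(H2) = 1.17771 mol, so theoretical mass = 1.17771 × 2.016 = 2.37426 g.
At 73.27% yield, actual mass of H2 = 2.37426 × 0.7327 = 1.73962 g.

1.7396 g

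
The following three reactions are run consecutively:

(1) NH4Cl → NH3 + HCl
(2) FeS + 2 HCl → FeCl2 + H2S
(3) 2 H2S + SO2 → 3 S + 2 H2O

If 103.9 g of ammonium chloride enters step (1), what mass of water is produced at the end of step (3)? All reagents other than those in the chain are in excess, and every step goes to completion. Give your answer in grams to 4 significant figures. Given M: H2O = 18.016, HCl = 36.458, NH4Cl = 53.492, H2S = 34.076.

17.50 g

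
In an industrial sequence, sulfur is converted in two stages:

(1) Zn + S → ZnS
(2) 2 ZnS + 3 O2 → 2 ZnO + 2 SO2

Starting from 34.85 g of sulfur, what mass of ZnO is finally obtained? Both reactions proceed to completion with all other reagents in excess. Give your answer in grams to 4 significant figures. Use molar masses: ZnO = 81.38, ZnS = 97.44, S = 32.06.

88.46 g

n(S) = 34.850 / 32.06 = 1.0870 mol.
Step 1 gives a 1:1 ratio of S to ZnS, so n(ZnS) = 1.0870 mol.
In step 2 the ZnS:ZnO ratio is 2:2, so n(ZnO) = 1.0870 mol.
Mass of ZnO = 1.0870 × 81.38 = 88.462 g.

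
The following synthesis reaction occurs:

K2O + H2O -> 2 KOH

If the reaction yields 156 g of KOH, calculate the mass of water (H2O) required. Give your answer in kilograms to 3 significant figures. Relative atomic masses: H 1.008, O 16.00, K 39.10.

0.0250 kg

M(KOH) = 39.10 + 16.00 + 1.008 = 56.108 g/mol.
M(H2O) = 2(1.008) + 16.00 = 18.016 g/mol.
n(KOH) = 156.0 g / 56.108 g/mol = 2.780 mol.
From the equation the KOH:H2O mole ratio is 2:1, so n(H2O) = 2.780 × 1/2 = 1.390 mol.
Mass of H2O = 1.390 mol × 18.016 g/mol = 25.05 g.
Converting to kg: 25.05 g = 0.0250 kg.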